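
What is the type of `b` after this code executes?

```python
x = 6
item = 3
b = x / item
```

int / int always returns float in Python 3 (6 / 3 = 2)

float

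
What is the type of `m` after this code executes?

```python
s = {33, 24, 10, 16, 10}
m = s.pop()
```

Popping from a set of ints returns int

int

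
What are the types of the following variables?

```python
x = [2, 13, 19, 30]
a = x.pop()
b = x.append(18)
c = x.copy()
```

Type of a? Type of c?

list.pop() returns the element (int); list.copy() returns list

int, list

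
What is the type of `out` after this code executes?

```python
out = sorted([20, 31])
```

sorted() always returns list

list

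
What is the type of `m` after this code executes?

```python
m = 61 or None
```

'or' returns first truthy value (61, int)

int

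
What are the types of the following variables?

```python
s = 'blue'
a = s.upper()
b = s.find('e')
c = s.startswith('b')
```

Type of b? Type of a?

str.find() returns int; str.upper() returns str

int, str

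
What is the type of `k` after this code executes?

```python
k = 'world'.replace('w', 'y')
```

str.replace() returns str

str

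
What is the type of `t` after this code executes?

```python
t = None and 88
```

'and' returns first falsy value (None)

NoneType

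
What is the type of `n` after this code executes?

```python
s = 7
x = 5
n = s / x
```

int / int always returns float in Python 3 (7 / 5 = 1.4)

float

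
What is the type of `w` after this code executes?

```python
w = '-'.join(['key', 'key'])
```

str.join() returns str

str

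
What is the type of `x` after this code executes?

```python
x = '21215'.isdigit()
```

str.isdigit() returns bool

bool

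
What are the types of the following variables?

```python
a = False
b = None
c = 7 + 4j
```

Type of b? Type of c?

b is NoneType; c is complex

NoneType, complex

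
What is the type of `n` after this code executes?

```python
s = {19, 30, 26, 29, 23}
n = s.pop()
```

Popping from a set of ints returns int

int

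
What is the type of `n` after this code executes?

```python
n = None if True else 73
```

Ternary: condition is True, if branch (None) taken → NoneType

NoneType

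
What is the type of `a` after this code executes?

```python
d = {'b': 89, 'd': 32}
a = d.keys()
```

.keys() returns a dict_keys view object

dict_keys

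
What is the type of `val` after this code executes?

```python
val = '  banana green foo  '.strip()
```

str.strip() returns str

str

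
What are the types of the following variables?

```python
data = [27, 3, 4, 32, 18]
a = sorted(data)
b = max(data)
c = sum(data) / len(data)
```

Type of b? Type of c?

max of ints returns int; int / int returns float

int, float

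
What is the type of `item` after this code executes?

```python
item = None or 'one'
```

'or' with None returns the other value ('one', str)

str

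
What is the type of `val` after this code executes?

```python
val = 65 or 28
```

'or' returns the first truthy value (65, which is int)

int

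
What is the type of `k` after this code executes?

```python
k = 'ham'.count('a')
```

str.count() returns int

int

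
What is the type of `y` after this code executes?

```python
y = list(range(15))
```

list(range(...)) returns list

list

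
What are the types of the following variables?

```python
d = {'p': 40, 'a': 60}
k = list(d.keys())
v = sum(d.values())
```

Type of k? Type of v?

list(...) returns list; sum of int values returns int

list, int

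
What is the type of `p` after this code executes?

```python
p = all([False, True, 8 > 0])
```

all() returns bool

bool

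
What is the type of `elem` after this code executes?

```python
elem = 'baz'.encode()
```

str.encode() returns bytes

bytes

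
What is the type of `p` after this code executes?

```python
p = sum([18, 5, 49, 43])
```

sum() of ints returns int

int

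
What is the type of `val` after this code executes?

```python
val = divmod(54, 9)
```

divmod() returns a tuple (quotient, remainder)

tuple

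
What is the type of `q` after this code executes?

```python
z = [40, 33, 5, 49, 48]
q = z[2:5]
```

Slicing a list always returns a list

list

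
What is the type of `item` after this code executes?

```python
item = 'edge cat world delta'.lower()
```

str.lower() returns str

str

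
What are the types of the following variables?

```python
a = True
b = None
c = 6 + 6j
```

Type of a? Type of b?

a is bool; b is NoneType

bool, NoneType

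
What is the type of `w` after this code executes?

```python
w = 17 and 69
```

'and' returns the last value when all truthy (69, which is int)

int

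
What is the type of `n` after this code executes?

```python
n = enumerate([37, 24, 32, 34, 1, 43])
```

enumerate() returns an enumerate iterator object

enumerate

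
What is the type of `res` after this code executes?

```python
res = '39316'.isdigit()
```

str.isdigit() returns bool

bool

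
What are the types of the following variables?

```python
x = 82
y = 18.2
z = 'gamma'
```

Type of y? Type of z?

y is float; z is str

float, str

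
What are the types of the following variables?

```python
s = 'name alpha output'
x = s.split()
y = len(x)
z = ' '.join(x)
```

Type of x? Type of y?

str.split() returns list; len() returns int

list, int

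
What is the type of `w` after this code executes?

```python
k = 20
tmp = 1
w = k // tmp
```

int // int returns int (20 // 1 = 20)

int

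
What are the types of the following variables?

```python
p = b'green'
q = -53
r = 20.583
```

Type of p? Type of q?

p is bytes; q is int

bytes, int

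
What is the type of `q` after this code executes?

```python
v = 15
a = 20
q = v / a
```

int / int always returns float in Python 3 (15 / 20 = 0.75)

float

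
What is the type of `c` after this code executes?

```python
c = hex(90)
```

hex() returns str representation

str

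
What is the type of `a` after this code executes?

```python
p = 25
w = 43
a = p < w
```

Comparison operators return bool

bool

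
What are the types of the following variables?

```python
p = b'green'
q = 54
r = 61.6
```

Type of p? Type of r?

p is bytes; r is float

bytes, float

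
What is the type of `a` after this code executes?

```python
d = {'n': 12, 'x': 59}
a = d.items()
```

dict.items() returns a dict_items view

dict_items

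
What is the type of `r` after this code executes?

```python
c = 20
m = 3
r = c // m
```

int // int returns int (20 // 3 = 6)

int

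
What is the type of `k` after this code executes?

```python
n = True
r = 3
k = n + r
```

bool + int returns int (True is 1, so 1 + 3 = 4)

int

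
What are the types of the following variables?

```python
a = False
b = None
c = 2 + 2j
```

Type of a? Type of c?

a is bool; c is complex

bool, complex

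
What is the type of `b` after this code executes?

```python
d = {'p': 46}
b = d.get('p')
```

dict.get() returns the value (int) when key is found

int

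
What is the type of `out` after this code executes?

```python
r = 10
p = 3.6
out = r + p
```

int + float returns float (10 + 3.6 = 13.6)

float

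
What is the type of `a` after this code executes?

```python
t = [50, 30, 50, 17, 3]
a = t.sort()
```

list.sort() returns None (sorts in place)

NoneType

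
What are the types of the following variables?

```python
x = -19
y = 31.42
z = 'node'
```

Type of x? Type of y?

x is int; y is float

int, float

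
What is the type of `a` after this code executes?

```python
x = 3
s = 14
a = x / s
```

int / int always returns float in Python 3 (3 / 14 = 0.214286)

float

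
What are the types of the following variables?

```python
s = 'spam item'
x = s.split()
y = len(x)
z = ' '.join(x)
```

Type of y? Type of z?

len() returns int; str.join() returns str

int, str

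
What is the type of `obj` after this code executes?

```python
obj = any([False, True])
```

any() returns bool

bool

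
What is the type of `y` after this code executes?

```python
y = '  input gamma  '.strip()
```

str.strip() returns str

str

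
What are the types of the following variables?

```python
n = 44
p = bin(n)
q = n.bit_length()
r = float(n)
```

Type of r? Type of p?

float() returns float; bin() returns str

float, str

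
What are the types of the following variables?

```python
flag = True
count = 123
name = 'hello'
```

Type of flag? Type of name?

flag is bool; name is str

bool, str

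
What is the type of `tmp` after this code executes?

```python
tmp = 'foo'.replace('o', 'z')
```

str.replace() returns str

str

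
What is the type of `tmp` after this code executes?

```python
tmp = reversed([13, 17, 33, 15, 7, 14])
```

reversed() on a list returns a list_reverseiterator

list_reverseiterator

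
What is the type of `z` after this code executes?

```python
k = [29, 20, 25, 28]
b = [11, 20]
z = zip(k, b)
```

zip() returns a zip iterator object

zip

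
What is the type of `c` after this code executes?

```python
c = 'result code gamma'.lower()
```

str.lower() returns str

str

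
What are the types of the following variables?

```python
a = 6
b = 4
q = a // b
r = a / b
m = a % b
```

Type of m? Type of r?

int % int returns int; int / int returns float

int, float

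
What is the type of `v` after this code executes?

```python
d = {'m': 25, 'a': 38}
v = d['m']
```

Accessing dict[str, int] with key 'm' returns int value 25

int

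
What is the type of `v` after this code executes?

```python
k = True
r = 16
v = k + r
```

bool + int returns int (True is 1, so 1 + 16 = 17)

int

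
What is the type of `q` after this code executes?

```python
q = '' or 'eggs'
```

'or' returns first truthy value ('eggs', which is str)

str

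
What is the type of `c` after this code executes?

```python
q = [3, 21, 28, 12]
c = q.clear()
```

list.clear() returns None

NoneType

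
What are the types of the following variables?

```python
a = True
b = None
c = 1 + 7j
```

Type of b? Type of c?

b is NoneType; c is complex

NoneType, complex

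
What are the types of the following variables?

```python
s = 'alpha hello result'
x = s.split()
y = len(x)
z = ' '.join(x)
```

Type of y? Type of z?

len() returns int; str.join() returns str

int, str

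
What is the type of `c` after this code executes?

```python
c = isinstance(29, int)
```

isinstance() returns bool

bool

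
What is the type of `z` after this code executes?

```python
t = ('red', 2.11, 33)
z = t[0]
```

Index 0 of tuple is 'red' which is str

str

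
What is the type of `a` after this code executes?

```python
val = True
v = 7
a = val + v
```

bool + int returns int (True is 1, so 1 + 7 = 8)

int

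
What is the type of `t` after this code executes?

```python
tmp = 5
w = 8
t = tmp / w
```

int / int always returns float in Python 3 (5 / 8 = 0.625)

float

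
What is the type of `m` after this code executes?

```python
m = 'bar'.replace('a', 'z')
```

str.replace() returns str

str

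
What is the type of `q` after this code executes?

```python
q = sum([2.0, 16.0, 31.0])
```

sum() of floats returns float

float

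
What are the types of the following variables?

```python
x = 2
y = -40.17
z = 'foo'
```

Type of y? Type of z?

y is float; z is str

float, str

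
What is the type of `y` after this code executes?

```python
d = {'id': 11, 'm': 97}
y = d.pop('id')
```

dict.pop() returns the value (int)

int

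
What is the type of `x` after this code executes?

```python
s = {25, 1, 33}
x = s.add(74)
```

set.add() returns None (mutates in place)

NoneType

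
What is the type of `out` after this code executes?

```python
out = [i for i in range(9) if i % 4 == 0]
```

A list comprehension [...] produces a list

list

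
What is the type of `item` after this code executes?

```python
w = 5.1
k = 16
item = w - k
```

float - int returns float (5.1 - 16 = -10.9)

float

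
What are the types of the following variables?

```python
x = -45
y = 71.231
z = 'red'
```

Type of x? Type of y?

x is int; y is float

int, float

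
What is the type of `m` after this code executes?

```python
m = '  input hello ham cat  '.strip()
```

str.strip() returns str

str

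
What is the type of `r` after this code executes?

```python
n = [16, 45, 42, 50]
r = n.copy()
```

list.copy() returns list

list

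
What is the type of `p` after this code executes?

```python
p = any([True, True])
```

any() returns bool

bool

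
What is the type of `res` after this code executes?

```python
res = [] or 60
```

'or' returns first truthy value (60, which is int)

int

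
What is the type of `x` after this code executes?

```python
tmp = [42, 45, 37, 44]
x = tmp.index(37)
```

list.index() returns int

int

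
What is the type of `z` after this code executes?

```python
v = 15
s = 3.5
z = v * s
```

int * float returns float (15 * 3.5 = 52.5)

float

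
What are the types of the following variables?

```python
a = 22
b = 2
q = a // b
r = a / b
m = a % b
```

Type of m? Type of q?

int % int returns int; int // int returns int

int, int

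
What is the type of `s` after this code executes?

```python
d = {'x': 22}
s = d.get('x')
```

dict.get() returns the value (int) when key is found

int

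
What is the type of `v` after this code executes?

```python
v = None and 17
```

'and' returns first falsy value (None)

NoneType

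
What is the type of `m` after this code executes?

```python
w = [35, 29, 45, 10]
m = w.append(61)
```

list.append() returns None (mutates in place)

NoneType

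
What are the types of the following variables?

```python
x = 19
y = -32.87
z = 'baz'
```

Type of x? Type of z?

x is int; z is str

int, str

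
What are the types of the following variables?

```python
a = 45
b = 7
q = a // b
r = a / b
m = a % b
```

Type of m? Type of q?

int % int returns int; int // int returns int

int, int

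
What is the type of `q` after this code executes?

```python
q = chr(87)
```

chr() returns str (single character)

str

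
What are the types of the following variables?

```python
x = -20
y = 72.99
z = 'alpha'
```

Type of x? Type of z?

x is int; z is str

int, str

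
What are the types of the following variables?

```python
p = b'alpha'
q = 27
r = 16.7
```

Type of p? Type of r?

p is bytes; r is float

bytes, float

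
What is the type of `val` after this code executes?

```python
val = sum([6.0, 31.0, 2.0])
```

sum() of floats returns float

float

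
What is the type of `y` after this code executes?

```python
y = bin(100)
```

bin() returns str representation

str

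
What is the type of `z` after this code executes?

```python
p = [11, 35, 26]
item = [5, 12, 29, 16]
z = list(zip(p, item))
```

list(zip(...)) returns a list of tuples

list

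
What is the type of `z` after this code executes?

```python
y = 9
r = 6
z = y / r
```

int / int always returns float in Python 3 (9 / 6 = 1.5)

float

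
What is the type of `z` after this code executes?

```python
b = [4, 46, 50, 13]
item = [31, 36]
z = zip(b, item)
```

zip() returns a zip iterator object

zip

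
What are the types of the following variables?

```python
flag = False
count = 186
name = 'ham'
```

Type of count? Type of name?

count is int; name is str

int, str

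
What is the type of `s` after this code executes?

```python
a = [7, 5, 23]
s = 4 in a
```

'in' operator returns bool

bool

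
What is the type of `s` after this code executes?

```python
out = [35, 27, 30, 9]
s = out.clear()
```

list.clear() returns None

NoneType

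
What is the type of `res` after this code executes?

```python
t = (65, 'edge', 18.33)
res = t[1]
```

Index 1 of tuple is 'edge' which is str

str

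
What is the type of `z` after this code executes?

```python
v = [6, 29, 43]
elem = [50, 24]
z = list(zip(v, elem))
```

list(zip(...)) returns a list of tuples

list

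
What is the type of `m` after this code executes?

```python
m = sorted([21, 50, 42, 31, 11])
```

sorted() always returns list

list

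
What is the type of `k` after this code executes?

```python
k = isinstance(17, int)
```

isinstance() returns bool

bool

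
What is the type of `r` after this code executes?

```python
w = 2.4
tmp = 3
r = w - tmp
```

float - int returns float (2.4 - 3 = -0.6)

float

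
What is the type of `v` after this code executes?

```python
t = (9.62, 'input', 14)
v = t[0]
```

Index 0 of tuple is 9.62 which is float

float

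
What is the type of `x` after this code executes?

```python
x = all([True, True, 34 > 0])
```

all() returns bool

bool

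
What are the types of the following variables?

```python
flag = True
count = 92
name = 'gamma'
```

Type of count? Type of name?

count is int; name is str

int, str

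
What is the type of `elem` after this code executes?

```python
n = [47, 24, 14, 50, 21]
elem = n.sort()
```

list.sort() returns None (sorts in place)

NoneType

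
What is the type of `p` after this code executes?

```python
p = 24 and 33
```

'and' returns the last value when all truthy (33, which is int)

int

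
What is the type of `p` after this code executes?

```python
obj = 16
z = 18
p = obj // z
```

int // int returns int (16 // 18 = 0)

int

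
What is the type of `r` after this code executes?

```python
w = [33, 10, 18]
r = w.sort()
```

list.sort() returns None (sorts in place)

NoneType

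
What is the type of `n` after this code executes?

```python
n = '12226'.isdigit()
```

str.isdigit() returns bool

bool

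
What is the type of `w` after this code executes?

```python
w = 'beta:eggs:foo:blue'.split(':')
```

str.split() returns list

list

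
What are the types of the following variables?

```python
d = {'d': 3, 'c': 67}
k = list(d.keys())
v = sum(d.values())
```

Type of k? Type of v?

list(...) returns list; sum of int values returns int

list, int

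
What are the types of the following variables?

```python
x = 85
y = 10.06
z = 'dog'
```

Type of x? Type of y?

x is int; y is float

int, float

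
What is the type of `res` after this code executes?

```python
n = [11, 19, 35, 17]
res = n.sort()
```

list.sort() returns None (sorts in place)

NoneType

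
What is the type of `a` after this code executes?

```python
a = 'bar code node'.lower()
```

str.lower() returns str

str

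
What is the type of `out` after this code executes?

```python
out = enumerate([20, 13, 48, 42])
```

enumerate() returns an enumerate iterator object

enumerate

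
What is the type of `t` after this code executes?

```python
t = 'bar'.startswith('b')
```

str.startswith() returns bool

bool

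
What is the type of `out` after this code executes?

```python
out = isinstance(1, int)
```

isinstance() returns bool

bool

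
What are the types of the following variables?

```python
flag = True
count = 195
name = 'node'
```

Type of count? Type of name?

count is int; name is str

int, str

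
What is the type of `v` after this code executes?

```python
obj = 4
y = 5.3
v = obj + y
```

int + float returns float (4 + 5.3 = 9.3)

float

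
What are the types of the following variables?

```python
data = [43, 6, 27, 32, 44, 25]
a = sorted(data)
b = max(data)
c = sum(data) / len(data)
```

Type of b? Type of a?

max of ints returns int; sorted() returns list

int, list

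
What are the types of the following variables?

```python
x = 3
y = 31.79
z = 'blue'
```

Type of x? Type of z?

x is int; z is str

int, str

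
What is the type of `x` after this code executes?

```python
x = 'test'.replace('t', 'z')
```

str.replace() returns str

str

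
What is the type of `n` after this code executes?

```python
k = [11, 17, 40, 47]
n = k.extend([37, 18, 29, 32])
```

list.extend() returns None

NoneType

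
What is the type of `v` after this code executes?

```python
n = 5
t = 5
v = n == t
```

Equality comparison returns bool

bool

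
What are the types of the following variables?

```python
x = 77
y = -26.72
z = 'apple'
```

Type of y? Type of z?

y is float; z is str

float, str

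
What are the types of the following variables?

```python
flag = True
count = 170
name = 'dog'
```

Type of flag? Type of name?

flag is bool; name is str

bool, str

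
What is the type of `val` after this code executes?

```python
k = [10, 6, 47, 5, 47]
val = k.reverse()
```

list.reverse() returns None

NoneType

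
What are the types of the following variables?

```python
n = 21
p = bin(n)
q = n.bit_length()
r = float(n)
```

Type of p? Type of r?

bin() returns str; float() returns float

str, float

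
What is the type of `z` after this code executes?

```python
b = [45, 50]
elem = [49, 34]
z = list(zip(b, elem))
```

list(zip(...)) returns a list of tuples

list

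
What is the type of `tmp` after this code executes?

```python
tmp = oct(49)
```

oct() returns str representation

str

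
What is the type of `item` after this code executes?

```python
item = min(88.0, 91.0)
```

min() of floats returns float

float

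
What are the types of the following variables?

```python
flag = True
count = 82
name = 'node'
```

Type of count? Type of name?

count is int; name is str

int, str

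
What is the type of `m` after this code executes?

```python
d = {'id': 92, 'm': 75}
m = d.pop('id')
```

dict.pop() returns the value (int)

int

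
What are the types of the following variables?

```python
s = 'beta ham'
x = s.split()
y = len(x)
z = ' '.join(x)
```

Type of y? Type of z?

len() returns int; str.join() returns str

int, str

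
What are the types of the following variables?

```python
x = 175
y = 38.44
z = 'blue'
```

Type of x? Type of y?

x is int; y is float

int, float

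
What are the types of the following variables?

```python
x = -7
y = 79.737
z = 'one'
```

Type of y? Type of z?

y is float; z is str

float, str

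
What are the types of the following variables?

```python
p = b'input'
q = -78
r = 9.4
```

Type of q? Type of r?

q is int; r is float

int, float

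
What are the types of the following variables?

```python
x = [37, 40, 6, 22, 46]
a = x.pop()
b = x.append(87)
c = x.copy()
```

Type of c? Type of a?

list.copy() returns list; list.pop() returns the element (int)

list, int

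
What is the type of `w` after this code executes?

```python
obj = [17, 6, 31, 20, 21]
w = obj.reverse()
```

list.reverse() returns None

NoneType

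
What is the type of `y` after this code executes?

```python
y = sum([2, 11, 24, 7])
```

sum() of ints returns int

int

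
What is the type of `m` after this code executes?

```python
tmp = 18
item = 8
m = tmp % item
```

int % int returns int (18 % 8 = 2)

int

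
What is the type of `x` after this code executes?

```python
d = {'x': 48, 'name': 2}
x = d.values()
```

.values() returns a dict_values view object

dict_values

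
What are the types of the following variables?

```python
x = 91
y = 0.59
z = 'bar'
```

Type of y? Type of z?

y is float; z is str

float, str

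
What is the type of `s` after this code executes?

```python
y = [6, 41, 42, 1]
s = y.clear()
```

list.clear() returns None

NoneType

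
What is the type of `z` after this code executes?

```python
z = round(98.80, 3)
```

round() with ndigits arg returns float

float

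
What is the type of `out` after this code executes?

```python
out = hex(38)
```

hex() returns str representation

str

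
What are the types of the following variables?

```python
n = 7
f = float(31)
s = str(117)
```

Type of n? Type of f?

n is int; f is float

int, float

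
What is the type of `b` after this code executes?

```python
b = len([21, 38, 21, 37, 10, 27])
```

len() always returns int

int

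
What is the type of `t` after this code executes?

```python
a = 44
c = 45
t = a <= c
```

Comparison operators return bool

bool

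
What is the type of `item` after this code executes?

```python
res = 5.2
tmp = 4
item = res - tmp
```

float - int returns float (5.2 - 4 = 1.2)

float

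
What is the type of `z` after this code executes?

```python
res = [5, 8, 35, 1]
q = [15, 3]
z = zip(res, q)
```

zip() returns a zip iterator object

zip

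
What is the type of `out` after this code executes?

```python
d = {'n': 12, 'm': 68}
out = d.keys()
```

.keys() returns a dict_keys view object

dict_keys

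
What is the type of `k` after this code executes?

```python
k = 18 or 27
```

'or' returns the first truthy value (18, which is int)

int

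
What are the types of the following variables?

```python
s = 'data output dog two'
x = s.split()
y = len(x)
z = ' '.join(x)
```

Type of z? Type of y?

str.join() returns str; len() returns int

str, int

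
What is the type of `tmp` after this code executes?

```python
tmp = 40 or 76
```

'or' returns the first truthy value (40, which is int)

int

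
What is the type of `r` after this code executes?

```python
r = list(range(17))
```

list(range(...)) returns list

list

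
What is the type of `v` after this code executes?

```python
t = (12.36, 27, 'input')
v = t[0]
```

Index 0 of tuple is 12.36 which is float

float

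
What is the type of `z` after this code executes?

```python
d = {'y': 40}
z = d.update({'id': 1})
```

dict.update() returns None

NoneType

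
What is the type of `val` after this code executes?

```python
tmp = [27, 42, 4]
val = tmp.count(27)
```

list.count() returns int

int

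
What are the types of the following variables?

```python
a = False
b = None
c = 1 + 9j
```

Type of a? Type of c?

a is bool; c is complex

bool, complex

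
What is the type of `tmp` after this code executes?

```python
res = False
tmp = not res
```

'not' always returns bool

bool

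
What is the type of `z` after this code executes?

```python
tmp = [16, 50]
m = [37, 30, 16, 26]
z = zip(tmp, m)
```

zip() returns a zip iterator object

zip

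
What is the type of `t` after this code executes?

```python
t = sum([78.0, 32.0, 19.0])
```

sum() of floats returns float

float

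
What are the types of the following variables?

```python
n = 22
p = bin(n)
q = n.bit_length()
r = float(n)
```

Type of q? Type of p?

int.bit_length() returns int; bin() returns str

int, str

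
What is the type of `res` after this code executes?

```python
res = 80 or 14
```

'or' returns the first truthy value (80, which is int)

int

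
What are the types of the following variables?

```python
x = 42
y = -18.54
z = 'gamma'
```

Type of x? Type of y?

x is int; y is float

int, float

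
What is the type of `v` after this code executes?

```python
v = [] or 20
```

'or' returns first truthy value (20, which is int)

int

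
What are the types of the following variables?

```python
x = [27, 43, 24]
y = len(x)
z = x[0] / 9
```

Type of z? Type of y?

int / int returns float; len() returns int

float, int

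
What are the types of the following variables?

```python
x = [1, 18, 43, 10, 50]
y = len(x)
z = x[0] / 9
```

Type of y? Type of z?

len() returns int; int / int returns float

int, float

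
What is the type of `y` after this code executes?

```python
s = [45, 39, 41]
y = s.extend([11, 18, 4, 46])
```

list.extend() returns None

NoneType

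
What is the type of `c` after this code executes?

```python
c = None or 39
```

'or' with None returns the other value (39, int)

int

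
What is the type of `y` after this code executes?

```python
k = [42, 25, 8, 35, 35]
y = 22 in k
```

'in' operator returns bool

bool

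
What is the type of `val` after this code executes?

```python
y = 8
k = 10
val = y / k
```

int / int always returns float in Python 3 (8 / 10 = 0.8)

float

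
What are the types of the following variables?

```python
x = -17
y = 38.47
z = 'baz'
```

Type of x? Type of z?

x is int; z is str

int, str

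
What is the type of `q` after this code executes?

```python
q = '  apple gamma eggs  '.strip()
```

str.strip() returns str

str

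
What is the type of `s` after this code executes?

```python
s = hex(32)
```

hex() returns str representation

str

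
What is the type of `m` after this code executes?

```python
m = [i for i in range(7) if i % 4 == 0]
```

A list comprehension [...] produces a list

list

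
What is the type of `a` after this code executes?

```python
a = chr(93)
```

chr() returns str (single character)

str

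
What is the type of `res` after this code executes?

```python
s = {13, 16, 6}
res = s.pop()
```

Popping from a set of ints returns int

int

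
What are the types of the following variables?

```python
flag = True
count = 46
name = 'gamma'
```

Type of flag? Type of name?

flag is bool; name is str

bool, str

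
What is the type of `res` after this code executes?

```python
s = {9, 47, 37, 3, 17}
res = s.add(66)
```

set.add() returns None (mutates in place)

NoneType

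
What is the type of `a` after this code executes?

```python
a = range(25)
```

range() returns a range object

range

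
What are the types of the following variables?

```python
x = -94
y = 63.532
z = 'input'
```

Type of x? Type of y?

x is int; y is float

int, float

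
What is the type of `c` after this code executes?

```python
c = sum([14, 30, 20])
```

sum() of ints returns int

int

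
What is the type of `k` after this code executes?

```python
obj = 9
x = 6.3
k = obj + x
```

int + float returns float (9 + 6.3 = 15.3)

float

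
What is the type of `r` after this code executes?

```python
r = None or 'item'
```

'or' with None returns the other value ('item', str)

str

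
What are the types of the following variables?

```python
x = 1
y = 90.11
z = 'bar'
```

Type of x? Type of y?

x is int; y is float

int, float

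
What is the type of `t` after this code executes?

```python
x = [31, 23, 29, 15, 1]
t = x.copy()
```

list.copy() returns list

list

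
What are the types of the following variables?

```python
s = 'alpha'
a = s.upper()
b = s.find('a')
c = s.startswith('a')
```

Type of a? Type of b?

str.upper() returns str; str.find() returns int

str, int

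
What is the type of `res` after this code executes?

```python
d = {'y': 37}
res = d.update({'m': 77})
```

dict.update() returns None

NoneType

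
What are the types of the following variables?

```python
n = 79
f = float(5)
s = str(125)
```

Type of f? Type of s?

f is float; s is str

float, str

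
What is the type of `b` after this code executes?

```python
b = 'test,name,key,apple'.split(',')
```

str.split() returns list

list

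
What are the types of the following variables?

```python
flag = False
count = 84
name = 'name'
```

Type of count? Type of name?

count is int; name is str

int, str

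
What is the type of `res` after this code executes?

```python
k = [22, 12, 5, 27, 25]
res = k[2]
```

Indexing a list of ints returns int (k[2] = 5)

int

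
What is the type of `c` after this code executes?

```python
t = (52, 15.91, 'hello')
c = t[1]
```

Index 1 of tuple is 15.91 which is float

float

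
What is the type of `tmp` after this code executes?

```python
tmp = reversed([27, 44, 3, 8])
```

reversed() on a list returns a list_reverseiterator

list_reverseiterator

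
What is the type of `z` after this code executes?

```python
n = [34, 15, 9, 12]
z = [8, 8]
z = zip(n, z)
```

zip() returns a zip iterator object

zip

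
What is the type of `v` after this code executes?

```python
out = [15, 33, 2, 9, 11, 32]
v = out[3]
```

Indexing a list of ints returns int (out[3] = 9)

int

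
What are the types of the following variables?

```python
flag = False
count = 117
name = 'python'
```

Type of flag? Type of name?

flag is bool; name is str

bool, str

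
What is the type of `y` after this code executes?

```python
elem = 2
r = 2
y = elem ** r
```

int ** positive int returns int (2 ** 2 = 4)

int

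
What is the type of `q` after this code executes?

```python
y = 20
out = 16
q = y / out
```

int / int always returns float in Python 3 (20 / 16 = 1.25)

float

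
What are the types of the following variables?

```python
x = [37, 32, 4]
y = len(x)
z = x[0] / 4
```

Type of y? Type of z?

len() returns int; int / int returns float

int, float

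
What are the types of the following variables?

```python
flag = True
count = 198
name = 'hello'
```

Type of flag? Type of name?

flag is bool; name is str

bool, str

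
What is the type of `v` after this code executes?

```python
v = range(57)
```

range() returns a range object

range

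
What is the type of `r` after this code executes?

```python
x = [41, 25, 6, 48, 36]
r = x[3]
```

Indexing a list of ints returns int (x[3] = 48)

int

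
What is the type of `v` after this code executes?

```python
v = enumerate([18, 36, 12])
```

enumerate() returns an enumerate iterator object

enumerate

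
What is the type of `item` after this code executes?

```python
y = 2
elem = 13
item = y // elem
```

int // int returns int (2 // 13 = 0)

int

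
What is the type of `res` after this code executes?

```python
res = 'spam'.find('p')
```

str.find() returns int (index, or -1)

int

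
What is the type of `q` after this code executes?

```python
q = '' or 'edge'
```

'or' returns first truthy value ('edge', which is str)

str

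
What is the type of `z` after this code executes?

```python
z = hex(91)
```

hex() returns str representation

str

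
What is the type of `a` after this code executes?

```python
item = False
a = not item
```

'not' always returns bool

bool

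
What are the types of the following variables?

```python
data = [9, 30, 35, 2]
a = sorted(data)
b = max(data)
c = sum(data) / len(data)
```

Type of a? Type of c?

sorted() returns list; int / int returns float

list, float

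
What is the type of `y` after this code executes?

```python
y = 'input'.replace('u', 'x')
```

str.replace() returns str

str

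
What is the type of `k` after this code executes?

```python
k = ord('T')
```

ord() returns int (Unicode code point)

int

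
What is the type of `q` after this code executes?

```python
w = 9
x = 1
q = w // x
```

int // int returns int (9 // 1 = 9)

int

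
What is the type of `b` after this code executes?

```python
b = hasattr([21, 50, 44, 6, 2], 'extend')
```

hasattr() returns bool

bool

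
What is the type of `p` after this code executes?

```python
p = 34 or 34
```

'or' returns the first truthy value (34, which is int)

int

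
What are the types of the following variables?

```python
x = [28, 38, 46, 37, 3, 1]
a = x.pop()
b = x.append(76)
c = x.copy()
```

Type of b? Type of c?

list.append() returns None; list.copy() returns list

NoneType, list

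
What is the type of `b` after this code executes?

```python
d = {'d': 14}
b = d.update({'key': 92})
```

dict.update() returns None

NoneType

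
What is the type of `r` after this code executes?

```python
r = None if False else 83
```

Ternary: condition is False, else branch (83) taken → int

int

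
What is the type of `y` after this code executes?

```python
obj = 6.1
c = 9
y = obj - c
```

float - int returns float (6.1 - 9 = -2.9)

float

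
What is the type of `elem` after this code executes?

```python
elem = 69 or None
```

'or' returns first truthy value (69, int)

int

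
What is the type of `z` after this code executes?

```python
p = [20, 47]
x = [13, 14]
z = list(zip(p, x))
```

list(zip(...)) returns a list of tuples

list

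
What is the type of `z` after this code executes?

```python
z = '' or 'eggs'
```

'or' returns first truthy value ('eggs', which is str)

str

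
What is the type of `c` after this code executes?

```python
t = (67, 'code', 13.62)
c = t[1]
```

Index 1 of tuple is 'code' which is str

str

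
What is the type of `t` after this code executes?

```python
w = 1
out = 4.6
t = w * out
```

int * float returns float (1 * 4.6 = 4.6)

float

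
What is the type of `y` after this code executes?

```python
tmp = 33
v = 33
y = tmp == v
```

Equality comparison returns bool

bool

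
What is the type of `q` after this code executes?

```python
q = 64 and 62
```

'and' returns the last value when all truthy (62, which is int)

int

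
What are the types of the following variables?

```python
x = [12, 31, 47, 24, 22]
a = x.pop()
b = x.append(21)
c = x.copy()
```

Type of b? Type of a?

list.append() returns None; list.pop() returns the element (int)

NoneType, int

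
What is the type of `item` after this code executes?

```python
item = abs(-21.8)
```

abs() of float returns float

float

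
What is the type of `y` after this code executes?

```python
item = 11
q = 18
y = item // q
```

int // int returns int (11 // 18 = 0)

int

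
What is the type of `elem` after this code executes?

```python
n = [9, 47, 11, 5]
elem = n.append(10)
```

list.append() returns None (mutates in place)

NoneType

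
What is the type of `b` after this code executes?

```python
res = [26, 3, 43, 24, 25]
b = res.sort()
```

list.sort() returns None (sorts in place)

NoneType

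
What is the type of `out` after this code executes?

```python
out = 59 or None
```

'or' returns first truthy value (59, int)

int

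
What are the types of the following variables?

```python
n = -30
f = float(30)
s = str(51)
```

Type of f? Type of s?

f is float; s is str

float, str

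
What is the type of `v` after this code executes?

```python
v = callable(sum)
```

callable() returns bool

bool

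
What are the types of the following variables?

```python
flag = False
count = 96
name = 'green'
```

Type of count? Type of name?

count is int; name is str

int, str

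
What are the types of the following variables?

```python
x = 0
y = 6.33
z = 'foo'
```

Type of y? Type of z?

y is float; z is str

float, str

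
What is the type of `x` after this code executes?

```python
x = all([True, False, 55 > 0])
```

all() returns bool

bool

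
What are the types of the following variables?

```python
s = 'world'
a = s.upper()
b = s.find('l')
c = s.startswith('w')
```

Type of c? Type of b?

str.startswith() returns bool; str.find() returns int

bool, int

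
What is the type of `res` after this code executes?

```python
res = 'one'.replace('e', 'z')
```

str.replace() returns str

str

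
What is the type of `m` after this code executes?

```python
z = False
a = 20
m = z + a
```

bool + int returns int (False is 0, so 0 + 20 = 20)

int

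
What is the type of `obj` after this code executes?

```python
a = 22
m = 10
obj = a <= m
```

Comparison operators return bool

bool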